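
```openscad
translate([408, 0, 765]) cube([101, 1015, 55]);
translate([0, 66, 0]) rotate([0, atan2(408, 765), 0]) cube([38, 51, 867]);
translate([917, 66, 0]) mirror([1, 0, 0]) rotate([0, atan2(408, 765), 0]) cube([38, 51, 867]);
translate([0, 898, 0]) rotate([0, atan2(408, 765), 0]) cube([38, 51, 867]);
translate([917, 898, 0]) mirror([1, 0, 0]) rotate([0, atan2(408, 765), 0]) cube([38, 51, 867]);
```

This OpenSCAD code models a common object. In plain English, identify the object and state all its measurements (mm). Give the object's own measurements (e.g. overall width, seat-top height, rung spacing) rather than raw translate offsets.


A sawhorse. A 101×1015×55 mm beam (x, y, z) sits on two A-frame leg pairs. Each pair is two raked legs of 38×51 mm section (51 mm along y) splaying symmetrically in x. Each leg rises 765 mm vertically over 408 mm of horizontal reach and is 867 mm long along its own axis. Every leg's outer bottom edge rests on the floor and its outer top edge meets a bottom edge of the beam — the left legs (tilting toward +x) meet the beam's −x bottom edge, the right legs (their mirror images, tilting toward −x) meet its +x bottom edge — so the leg tops tuck under the beam, the beam's underside is 765 mm above the floor, and the feet are 917 mm apart outside-to-outside with the beam centred between them. The two leg pairs are set in 66 mm from either end of the beam.


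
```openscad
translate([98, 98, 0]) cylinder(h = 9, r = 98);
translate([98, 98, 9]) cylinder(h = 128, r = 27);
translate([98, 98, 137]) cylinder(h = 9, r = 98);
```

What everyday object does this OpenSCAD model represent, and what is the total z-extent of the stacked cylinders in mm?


A spool. The overall height is 146 mm.

Three coaxial cylinders, large–small–large — a spool. Two 9 mm flanges and a 128 mm core give 9 + 128 + 9 = 146 mm.


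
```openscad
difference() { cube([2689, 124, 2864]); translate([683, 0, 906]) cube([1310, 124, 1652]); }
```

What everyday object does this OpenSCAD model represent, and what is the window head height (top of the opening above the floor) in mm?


A wall with a window opening. The window head height is 2558 mm.

A wall with a rectangular opening subtracted — a window. Sill at z = 906, opening 1652 mm tall, so the head is at 906 + 1652 = 2558 mm.


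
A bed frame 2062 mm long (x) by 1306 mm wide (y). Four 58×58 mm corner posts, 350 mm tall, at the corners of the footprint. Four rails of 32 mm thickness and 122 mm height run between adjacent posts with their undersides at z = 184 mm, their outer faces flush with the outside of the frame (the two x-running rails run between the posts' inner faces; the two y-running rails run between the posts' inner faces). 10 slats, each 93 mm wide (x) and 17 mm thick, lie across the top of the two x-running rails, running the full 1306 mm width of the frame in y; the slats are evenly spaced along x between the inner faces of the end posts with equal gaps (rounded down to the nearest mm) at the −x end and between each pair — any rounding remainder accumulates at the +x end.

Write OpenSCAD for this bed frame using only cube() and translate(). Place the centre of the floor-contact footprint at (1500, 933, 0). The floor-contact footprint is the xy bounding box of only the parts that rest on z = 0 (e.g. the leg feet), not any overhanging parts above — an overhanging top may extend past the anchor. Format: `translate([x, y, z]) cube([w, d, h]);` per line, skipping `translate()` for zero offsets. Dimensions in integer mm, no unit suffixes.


// slat z = rail_z + rail_h = 184 + 122 = 306
// slat gap = ⌊(1946 − 10·93) / 11⌋ = 92
translate([469, 280, 0]) cube([58, 58, 350]);
translate([469, 1528, 0]) cube([58, 58, 350]);
translate([2473, 280, 0]) cube([58, 58, 350]);
translate([2473, 1528, 0]) cube([58, 58, 350]);
translate([527, 280, 184]) cube([1946, 32, 122]);
translate([527, 1554, 184]) cube([1946, 32, 122]);
translate([469, 338, 184]) cube([32, 1190, 122]);
translate([2499, 338, 184]) cube([32, 1190, 122]);
translate([619, 280, 306]) cube([93, 1306, 17]);
translate([804, 280, 306]) cube([93, 1306, 17]);
translate([989, 280, 306]) cube([93, 1306, 17]);
translate([1174, 280, 306]) cube([93, 1306, 17]);
translate([1359, 280, 306]) cube([93, 1306, 17]);
translate([1544, 280, 306]) cube([93, 1306, 17]);
translate([1729, 280, 306]) cube([93, 1306, 17]);
translate([1914, 280, 306]) cube([93, 1306, 17]);
translate([2099, 280, 306]) cube([93, 1306, 17]);
translate([2284, 280, 306]) cube([93, 1306, 17]);


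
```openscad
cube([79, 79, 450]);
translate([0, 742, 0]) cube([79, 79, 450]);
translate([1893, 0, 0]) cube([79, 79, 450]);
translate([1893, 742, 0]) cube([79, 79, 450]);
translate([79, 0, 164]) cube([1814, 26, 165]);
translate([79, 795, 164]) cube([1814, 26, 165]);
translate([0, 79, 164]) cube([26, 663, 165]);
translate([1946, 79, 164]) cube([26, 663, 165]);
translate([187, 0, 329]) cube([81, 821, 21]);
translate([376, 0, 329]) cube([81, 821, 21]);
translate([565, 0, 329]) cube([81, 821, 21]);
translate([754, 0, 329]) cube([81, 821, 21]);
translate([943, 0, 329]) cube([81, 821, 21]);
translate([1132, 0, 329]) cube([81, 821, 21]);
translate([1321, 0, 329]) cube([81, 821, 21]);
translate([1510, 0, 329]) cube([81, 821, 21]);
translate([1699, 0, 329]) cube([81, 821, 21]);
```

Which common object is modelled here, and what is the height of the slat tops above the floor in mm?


A bed frame. The slat-top height is 350 mm.

Four posts, four rails, and a row of slats — a bed frame. Slats sit on the rails at z = 164 + 165 = 329; with slat thickness 21, the top is 350 mm.


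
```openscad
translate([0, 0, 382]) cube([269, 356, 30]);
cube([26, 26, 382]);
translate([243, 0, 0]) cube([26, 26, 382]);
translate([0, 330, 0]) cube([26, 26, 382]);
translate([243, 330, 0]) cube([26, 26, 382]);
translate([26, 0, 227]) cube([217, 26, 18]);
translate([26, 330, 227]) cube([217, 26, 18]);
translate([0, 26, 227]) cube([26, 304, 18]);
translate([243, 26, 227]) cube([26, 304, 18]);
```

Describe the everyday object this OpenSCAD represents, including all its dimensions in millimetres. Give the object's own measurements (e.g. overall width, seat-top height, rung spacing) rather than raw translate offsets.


A simple wooden stool: a rectangular seat 269 mm (x) by 356 mm (y), 30 mm thick, top face at z = 412 mm, on four square legs, each 26×26 mm in cross-section. The legs rest on z = 0, each flush with a corner of the seat. Four stretchers, 26 mm wide and 18 mm tall, connect adjacent legs with their undersides at z = 227 mm, each running between the inner faces of the legs it joins and aligned with the legs' outer faces on the other axis.


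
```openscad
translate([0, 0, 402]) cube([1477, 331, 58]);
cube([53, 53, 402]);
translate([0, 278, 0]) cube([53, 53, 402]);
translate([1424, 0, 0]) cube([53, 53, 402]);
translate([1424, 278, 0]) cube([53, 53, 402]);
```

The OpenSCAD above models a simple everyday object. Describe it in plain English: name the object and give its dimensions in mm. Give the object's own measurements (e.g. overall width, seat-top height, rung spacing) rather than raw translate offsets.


A long wooden bench with a 1477 mm (x) × 331 mm (y) seat, 58 mm thick, its top surface 460 mm above the floor. Four 53 mm square legs at the seat corners, flush with the edges, run from z = 0 to the seat underside.


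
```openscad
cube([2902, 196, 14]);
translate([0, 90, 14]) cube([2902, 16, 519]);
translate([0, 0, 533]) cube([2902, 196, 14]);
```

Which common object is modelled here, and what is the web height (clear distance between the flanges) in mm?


An I-beam. The web height is 519 mm.

Two wide flanges with a thin centred web — an I-beam. Overall 547 mm minus two 14 mm flanges gives a web of 547 − 2·14 = 519 mm.


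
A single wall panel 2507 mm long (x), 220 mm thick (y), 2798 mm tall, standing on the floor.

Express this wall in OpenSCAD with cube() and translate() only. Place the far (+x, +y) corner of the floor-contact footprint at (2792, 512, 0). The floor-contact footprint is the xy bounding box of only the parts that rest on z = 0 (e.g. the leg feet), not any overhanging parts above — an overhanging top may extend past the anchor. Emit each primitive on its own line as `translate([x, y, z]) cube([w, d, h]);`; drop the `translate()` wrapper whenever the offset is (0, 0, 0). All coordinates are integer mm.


translate([285, 292, 0]) cube([2507, 220, 2798]);


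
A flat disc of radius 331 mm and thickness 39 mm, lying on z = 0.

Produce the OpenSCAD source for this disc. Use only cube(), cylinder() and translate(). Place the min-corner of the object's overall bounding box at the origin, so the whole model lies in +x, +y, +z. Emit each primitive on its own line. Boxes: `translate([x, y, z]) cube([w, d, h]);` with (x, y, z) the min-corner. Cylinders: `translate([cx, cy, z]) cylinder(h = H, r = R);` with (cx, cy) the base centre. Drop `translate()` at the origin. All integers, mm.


translate([331, 331, 0]) cylinder(h = 39, r = 331);


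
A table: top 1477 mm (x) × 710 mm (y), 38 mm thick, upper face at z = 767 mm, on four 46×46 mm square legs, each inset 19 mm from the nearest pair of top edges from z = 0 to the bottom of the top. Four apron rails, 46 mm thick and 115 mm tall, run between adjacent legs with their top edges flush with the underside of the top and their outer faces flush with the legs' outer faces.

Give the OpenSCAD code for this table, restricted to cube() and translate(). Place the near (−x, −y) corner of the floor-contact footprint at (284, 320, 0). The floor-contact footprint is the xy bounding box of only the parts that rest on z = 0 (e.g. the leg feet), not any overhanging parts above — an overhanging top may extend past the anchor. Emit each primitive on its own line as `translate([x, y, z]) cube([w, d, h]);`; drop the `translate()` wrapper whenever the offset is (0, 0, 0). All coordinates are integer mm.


translate([265, 301, 729]) cube([1477, 710, 38]);
translate([284, 320, 0]) cube([46, 46, 729]);
translate([1677, 320, 0]) cube([46, 46, 729]);
translate([284, 946, 0]) cube([46, 46, 729]);
translate([1677, 946, 0]) cube([46, 46, 729]);
translate([330, 320, 614]) cube([1347, 46, 115]);
translate([330, 946, 614]) cube([1347, 46, 115]);
translate([284, 366, 614]) cube([46, 580, 115]);
translate([1677, 366, 614]) cube([46, 580, 115]);


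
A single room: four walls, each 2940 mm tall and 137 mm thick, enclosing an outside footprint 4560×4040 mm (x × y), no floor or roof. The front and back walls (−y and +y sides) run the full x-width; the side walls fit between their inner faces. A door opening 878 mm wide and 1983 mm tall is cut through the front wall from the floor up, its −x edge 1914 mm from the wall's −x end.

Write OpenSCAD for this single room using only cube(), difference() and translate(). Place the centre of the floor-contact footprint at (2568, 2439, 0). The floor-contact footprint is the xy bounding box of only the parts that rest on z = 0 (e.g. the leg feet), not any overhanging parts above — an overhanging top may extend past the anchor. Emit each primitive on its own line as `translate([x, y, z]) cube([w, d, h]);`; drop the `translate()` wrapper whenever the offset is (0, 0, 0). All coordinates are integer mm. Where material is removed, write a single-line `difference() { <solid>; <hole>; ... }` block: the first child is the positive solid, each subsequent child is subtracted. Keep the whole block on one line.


difference() { translate([288, 419, 0]) cube([4560, 137, 2940]); translate([2202, 419, 0]) cube([878, 137, 1983]); }
translate([288, 4322, 0]) cube([4560, 137, 2940]);
translate([288, 556, 0]) cube([137, 3766, 2940]);
translate([4711, 556, 0]) cube([137, 3766, 2940]);


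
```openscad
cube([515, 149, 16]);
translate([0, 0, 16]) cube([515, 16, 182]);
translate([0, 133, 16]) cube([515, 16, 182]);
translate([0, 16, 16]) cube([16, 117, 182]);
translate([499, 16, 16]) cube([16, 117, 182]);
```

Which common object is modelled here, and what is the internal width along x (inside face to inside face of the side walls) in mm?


An open box. The internal width is 483 mm.

A 515×149 base slab with four walls standing on it — an open box. The base is 515 mm wide and the walls are 16 mm thick, so the internal width is 515 − 2 × 16 = 483 mm.


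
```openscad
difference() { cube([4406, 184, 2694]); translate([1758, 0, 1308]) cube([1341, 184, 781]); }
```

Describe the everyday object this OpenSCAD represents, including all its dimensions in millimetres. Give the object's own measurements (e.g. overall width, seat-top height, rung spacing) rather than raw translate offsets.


A wall 4406 mm long (x), 184 mm thick (y), 2694 mm tall, with a rectangular window opening cut through it. The opening is 1341 mm wide and 781 mm tall; its sill is at z = 1308 mm and its near (−x) edge is 1758 mm from the wall's −x end. The opening passes through the full wall thickness.


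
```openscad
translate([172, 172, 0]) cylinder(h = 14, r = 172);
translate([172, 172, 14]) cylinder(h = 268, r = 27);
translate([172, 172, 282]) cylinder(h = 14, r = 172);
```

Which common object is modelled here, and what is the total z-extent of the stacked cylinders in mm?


A spool. The overall height is 296 mm.

Three coaxial cylinders, large–small–large — a spool. Two 14 mm flanges and a 268 mm core give 14 + 268 + 14 = 296 mm.


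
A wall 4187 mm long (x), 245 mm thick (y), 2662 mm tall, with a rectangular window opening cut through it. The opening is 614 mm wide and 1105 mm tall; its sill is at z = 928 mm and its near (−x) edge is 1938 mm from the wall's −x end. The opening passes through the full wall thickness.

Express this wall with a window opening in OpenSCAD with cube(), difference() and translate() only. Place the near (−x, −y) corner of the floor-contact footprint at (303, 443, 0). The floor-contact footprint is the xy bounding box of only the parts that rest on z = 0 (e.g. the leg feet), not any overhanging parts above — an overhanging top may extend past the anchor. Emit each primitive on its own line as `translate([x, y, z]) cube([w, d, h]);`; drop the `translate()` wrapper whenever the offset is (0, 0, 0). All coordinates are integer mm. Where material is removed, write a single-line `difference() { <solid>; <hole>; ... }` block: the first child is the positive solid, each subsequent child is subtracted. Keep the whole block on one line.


difference() { translate([303, 443, 0]) cube([4187, 245, 2662]); translate([2241, 443, 928]) cube([614, 245, 1105]); }


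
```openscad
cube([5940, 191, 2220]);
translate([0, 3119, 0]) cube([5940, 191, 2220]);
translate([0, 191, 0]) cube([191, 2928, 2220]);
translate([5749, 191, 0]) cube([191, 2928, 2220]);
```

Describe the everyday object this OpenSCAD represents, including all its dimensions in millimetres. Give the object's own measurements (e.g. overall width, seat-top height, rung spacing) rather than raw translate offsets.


The wall frame of a small rectangular building: four walls, each 2220 mm tall and 191 mm thick, enclosing a footprint 5940 mm (x) by 3310 mm (y) outside-to-outside, with no floor or roof. The front and back walls (the −y and +y sides) span the full width; the two side walls fit between them.


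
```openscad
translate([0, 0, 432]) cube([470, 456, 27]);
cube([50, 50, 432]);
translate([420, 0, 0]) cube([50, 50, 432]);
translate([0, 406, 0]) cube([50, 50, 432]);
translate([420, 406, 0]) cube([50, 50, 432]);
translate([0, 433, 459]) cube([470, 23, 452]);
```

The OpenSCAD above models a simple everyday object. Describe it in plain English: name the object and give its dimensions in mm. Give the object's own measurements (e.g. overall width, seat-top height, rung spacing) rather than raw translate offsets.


A chair. The seat is a 470×456×27 mm slab with its top at z = 459 mm, on four 50×50 mm corner legs (flush with the seat edges, standing on z = 0). A flat backrest 23 mm thick, 452 mm tall, spans the full seat width and rises from the seat top along its +y edge, rear face flush with the rear of the seat.


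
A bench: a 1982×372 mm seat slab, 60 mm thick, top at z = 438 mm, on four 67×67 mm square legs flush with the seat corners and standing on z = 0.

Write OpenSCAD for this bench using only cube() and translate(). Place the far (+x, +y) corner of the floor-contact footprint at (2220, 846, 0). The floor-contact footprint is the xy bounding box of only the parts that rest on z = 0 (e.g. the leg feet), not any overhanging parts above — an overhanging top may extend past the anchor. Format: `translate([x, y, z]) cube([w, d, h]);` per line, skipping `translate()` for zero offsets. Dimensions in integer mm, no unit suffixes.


// leg_h = 438 − 60 = 378
translate([238, 474, 378]) cube([1982, 372, 60]);
translate([238, 474, 0]) cube([67, 67, 378]);
translate([238, 779, 0]) cube([67, 67, 378]);
translate([2153, 474, 0]) cube([67, 67, 378]);
translate([2153, 779, 0]) cube([67, 67, 378]);


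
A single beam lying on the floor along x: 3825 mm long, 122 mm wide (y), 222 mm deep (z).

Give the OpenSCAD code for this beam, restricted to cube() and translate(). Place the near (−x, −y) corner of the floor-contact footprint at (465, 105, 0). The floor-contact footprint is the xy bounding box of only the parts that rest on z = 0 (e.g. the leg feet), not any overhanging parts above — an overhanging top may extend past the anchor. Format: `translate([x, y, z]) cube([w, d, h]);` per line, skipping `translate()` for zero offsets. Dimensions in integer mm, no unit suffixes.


translate([465, 105, 0]) cube([3825, 122, 222]);


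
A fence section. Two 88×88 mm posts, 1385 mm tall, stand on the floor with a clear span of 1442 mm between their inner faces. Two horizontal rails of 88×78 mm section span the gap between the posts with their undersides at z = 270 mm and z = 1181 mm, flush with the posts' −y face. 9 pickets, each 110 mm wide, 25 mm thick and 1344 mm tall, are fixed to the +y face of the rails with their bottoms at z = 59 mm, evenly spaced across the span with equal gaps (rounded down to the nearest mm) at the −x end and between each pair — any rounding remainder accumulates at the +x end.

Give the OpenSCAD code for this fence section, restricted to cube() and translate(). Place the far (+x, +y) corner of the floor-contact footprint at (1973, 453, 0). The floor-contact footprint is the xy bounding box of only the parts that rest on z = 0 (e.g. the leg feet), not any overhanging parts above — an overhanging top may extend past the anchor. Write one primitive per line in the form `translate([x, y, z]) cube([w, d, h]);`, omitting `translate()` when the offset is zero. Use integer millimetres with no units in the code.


translate([355, 365, 0]) cube([88, 88, 1385]);
translate([1885, 365, 0]) cube([88, 88, 1385]);
translate([443, 365, 270]) cube([1442, 88, 78]);
translate([443, 365, 1181]) cube([1442, 88, 78]);
translate([488, 453, 59]) cube([110, 25, 1344]);
translate([643, 453, 59]) cube([110, 25, 1344]);
translate([798, 453, 59]) cube([110, 25, 1344]);
translate([953, 453, 59]) cube([110, 25, 1344]);
translate([1108, 453, 59]) cube([110, 25, 1344]);
translate([1263, 453, 59]) cube([110, 25, 1344]);
translate([1418, 453, 59]) cube([110, 25, 1344]);
translate([1573, 453, 59]) cube([110, 25, 1344]);
translate([1728, 453, 59]) cube([110, 25, 1344]);


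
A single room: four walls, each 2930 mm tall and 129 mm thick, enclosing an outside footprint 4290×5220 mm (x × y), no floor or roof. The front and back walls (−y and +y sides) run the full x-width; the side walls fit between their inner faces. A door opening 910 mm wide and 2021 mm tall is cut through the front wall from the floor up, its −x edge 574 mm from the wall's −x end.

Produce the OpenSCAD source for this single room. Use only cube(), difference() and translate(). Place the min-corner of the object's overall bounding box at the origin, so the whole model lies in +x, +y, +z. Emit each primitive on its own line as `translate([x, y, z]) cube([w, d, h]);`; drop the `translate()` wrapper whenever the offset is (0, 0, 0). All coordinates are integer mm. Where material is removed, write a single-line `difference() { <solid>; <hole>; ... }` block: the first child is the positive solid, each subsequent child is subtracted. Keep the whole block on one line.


difference() { cube([4290, 129, 2930]); translate([574, 0, 0]) cube([910, 129, 2021]); }
translate([0, 5091, 0]) cube([4290, 129, 2930]);
translate([0, 129, 0]) cube([129, 4962, 2930]);
translate([4161, 129, 0]) cube([129, 4962, 2930]);


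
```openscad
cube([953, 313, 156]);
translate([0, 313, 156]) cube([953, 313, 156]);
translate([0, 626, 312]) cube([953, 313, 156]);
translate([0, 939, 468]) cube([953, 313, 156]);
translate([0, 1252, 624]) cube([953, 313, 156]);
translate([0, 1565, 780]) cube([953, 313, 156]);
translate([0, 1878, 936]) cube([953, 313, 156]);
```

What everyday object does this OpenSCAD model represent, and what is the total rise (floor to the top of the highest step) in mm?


A staircase. The total rise is 1092 mm.

7 identical blocks, each offset up and back from the previous — a staircase. Each step is 156 mm tall and there are 7 of them, so the total rise is 7 × 156 = 1092 mm.


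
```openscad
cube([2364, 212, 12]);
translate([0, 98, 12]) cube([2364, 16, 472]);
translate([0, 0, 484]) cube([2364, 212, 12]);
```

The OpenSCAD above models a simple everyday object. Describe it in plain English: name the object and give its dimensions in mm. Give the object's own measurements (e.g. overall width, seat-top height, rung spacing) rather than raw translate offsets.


An I-beam lying along x, 2364 mm long. Overall section height 496 mm. Two flanges 212 mm wide (y) and 12 mm thick, one on the floor and one at the top; a web 16 mm thick runs between them, centred on the flange width.


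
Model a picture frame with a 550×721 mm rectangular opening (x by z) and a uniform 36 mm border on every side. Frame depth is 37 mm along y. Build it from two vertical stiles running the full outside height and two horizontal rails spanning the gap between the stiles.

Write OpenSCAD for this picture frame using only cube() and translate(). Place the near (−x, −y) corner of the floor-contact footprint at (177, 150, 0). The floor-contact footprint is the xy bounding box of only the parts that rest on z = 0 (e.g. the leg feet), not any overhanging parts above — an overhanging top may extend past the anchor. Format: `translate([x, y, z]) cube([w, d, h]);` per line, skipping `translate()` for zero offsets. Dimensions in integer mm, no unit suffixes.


translate([177, 150, 0]) cube([36, 37, 793]);
translate([763, 150, 0]) cube([36, 37, 793]);
translate([213, 150, 0]) cube([550, 37, 36]);
translate([213, 150, 757]) cube([550, 37, 36]);


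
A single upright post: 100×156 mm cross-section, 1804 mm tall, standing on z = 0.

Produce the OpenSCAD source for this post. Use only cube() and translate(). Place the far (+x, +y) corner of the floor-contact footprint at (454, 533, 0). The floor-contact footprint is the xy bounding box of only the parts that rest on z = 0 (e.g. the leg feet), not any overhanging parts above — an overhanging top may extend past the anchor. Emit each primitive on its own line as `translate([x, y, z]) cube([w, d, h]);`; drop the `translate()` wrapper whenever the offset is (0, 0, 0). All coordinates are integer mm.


translate([354, 377, 0]) cube([100, 156, 1804]);


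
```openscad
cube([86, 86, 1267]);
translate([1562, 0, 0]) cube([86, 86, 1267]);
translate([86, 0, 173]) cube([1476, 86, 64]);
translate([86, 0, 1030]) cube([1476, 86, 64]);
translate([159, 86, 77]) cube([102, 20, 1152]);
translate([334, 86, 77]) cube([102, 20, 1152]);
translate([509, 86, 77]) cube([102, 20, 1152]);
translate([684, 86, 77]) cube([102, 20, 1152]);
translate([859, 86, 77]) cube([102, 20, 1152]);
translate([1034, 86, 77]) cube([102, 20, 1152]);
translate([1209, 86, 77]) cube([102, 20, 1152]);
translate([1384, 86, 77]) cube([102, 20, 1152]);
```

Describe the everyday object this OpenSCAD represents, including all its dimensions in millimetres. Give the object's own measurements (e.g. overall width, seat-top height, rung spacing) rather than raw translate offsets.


A fence section. Two 86×86 mm posts, 1267 mm tall, stand on the floor with a clear span of 1476 mm between their inner faces. Two horizontal rails of 86×64 mm section span the gap between the posts with their undersides at z = 173 mm and z = 1030 mm, flush with the posts' −y face. 8 pickets, each 102 mm wide, 20 mm thick and 1152 mm tall, are fixed to the +y face of the rails with their bottoms at z = 77 mm, spaced across the span with a 73 mm gap after the −x post and between neighbouring pickets, with 76 mm left before the +x post.


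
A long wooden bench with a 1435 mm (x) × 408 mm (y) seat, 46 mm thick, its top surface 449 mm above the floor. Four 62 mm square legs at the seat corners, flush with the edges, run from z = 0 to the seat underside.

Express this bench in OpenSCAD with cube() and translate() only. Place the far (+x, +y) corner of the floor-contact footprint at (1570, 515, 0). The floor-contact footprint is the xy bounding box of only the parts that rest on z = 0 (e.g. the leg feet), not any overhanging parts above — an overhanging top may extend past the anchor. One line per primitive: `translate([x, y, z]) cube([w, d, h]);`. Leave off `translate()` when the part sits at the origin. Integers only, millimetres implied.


// leg_h = 449 − 46 = 403
translate([135, 107, 403]) cube([1435, 408, 46]);
translate([135, 107, 0]) cube([62, 62, 403]);
translate([135, 453, 0]) cube([62, 62, 403]);
translate([1508, 107, 0]) cube([62, 62, 403]);
translate([1508, 453, 0]) cube([62, 62, 403]);


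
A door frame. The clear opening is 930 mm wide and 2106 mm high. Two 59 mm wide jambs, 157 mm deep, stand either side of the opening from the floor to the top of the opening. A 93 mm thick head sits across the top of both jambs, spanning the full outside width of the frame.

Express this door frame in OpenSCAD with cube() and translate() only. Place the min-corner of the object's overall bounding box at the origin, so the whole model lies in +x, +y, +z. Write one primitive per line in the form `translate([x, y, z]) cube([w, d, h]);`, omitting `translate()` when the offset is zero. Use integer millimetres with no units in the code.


cube([59, 157, 2106]);
translate([989, 0, 0]) cube([59, 157, 2106]);
translate([0, 0, 2106]) cube([1048, 157, 93]);


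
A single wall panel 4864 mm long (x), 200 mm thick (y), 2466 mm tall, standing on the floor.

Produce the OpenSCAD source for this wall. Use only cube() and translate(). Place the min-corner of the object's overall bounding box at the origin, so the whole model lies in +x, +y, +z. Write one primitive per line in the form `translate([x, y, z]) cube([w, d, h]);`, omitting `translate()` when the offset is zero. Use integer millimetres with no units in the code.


cube([4864, 200, 2466]);


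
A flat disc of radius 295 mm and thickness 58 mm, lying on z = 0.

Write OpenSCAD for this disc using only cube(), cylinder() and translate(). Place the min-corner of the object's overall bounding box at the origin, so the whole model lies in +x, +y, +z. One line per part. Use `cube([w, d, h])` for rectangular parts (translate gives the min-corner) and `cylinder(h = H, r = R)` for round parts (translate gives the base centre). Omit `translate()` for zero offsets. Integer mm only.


translate([295, 295, 0]) cylinder(h = 58, r = 295);


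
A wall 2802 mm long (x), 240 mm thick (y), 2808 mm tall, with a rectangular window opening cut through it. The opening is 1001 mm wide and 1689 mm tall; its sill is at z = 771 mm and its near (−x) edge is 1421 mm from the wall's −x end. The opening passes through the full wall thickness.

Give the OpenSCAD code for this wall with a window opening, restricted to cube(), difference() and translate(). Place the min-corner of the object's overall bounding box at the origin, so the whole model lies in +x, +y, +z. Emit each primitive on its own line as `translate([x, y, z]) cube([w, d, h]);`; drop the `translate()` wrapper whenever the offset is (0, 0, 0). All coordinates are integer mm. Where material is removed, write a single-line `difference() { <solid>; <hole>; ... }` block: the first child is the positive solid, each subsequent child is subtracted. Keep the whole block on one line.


difference() { cube([2802, 240, 2808]); translate([1421, 0, 771]) cube([1001, 240, 1689]); }


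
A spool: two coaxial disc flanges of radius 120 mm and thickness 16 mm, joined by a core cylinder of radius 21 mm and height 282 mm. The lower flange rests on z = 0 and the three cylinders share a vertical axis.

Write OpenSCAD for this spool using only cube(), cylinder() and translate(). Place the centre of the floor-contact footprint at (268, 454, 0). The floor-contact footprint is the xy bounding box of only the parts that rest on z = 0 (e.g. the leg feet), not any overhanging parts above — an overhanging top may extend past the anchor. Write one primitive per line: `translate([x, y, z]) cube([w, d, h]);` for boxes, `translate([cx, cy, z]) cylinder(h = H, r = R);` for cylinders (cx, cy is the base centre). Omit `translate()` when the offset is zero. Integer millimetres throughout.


translate([268, 454, 0]) cylinder(h = 16, r = 120);
translate([268, 454, 16]) cylinder(h = 282, r = 21);
translate([268, 454, 298]) cylinder(h = 16, r = 120);


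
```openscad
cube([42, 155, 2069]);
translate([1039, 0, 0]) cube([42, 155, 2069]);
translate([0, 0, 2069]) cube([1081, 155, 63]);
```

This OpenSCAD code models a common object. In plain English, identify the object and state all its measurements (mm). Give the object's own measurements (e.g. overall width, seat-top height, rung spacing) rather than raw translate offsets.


A door frame. The clear opening is 997 mm wide and 2069 mm high. Two 42 mm wide jambs, 155 mm deep, stand either side of the opening from the floor to the top of the opening. A 63 mm thick head sits across the top of both jambs, spanning the full outside width of the frame.


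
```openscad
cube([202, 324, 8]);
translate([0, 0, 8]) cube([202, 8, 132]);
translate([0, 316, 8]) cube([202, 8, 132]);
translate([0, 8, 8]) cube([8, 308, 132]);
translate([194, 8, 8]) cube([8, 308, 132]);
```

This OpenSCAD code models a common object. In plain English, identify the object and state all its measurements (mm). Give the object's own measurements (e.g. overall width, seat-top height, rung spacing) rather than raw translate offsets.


An open-topped rectangular box: outside dimensions 202×324×140 mm, with a uniform wall and base thickness of 8 mm. The base is a full 202×324 slab on the floor; four walls sit on top of the base. The front and back walls (the −y and +y sides) span the full width; the two side walls fit between them.


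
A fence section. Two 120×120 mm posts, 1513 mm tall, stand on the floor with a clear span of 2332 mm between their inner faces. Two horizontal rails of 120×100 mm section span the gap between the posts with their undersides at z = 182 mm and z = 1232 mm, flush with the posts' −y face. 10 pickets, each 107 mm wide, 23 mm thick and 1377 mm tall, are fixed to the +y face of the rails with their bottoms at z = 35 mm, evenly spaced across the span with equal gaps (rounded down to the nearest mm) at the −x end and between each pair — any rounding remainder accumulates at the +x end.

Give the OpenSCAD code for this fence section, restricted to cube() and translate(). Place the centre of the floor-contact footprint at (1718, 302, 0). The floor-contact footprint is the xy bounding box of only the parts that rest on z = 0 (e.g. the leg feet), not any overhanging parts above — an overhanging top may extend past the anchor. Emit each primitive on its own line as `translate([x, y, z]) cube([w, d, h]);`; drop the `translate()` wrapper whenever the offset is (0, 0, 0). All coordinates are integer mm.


translate([432, 242, 0]) cube([120, 120, 1513]);
translate([2884, 242, 0]) cube([120, 120, 1513]);
translate([552, 242, 182]) cube([2332, 120, 100]);
translate([552, 242, 1232]) cube([2332, 120, 100]);
translate([666, 362, 35]) cube([107, 23, 1377]);
translate([887, 362, 35]) cube([107, 23, 1377]);
translate([1108, 362, 35]) cube([107, 23, 1377]);
translate([1329, 362, 35]) cube([107, 23, 1377]);
translate([1550, 362, 35]) cube([107, 23, 1377]);
translate([1771, 362, 35]) cube([107, 23, 1377]);
translate([1992, 362, 35]) cube([107, 23, 1377]);
translate([2213, 362, 35]) cube([107, 23, 1377]);
translate([2434, 362, 35]) cube([107, 23, 1377]);
translate([2655, 362, 35]) cube([107, 23, 1377]);


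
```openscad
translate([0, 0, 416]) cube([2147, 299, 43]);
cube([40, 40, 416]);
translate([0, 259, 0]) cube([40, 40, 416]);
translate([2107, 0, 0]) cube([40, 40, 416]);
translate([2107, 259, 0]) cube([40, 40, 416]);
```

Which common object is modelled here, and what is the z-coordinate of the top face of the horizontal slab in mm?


A bench. The seat-top height is 459 mm.

A long slab on four corner posts — a bench. The slab sits at z = 416 with thickness 43, so the top is 416 + 43 = 459 mm.


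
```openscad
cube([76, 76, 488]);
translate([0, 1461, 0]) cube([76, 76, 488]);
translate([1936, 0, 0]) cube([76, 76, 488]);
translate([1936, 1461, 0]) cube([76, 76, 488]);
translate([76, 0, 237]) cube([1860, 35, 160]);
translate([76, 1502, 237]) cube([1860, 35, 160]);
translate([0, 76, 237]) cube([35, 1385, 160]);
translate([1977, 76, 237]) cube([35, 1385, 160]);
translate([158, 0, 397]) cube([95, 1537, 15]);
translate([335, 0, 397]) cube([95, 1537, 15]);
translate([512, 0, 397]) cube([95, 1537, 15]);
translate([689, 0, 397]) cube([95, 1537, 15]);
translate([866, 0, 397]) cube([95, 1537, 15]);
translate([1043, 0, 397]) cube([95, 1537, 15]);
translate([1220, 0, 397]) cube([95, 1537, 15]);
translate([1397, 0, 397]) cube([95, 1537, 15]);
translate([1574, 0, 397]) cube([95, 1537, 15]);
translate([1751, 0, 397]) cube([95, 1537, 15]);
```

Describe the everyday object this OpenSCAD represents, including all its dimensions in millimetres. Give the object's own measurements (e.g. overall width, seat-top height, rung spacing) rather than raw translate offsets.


A bed frame 2012 mm long (x) by 1537 mm wide (y). Four 76×76 mm corner posts, 488 mm tall, at the corners of the footprint. Four rails of 35 mm thickness and 160 mm height run between adjacent posts with their undersides at z = 237 mm, their outer faces flush with the outside of the frame (the two x-running rails run between the posts' inner faces; the two y-running rails run between the posts' inner faces). 10 slats, each 95 mm wide (x) and 15 mm thick, lie across the top of the two x-running rails, running the full 1537 mm width of the frame in y; along x they sit between the end posts with a 82 mm gap after the −x posts and between neighbouring slats, leaving 90 mm before the +x posts.


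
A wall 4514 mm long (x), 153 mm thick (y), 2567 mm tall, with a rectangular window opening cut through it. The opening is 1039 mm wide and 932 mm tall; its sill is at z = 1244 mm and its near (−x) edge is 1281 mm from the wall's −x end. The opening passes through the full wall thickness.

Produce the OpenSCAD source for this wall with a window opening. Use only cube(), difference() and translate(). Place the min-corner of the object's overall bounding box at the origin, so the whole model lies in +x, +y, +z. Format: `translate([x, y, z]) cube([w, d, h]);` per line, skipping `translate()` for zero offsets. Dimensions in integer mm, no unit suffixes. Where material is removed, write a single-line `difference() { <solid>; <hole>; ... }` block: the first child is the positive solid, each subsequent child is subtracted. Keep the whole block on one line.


difference() { cube([4514, 153, 2567]); translate([1281, 0, 1244]) cube([1039, 153, 932]); }


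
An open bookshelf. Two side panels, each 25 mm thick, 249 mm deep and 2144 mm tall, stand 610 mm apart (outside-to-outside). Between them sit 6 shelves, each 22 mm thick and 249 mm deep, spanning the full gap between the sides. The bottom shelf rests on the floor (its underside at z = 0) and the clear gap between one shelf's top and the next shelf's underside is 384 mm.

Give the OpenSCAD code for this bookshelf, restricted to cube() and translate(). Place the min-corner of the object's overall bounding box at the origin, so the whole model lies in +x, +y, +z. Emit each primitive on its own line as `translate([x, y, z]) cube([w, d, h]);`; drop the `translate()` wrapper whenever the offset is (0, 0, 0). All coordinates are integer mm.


cube([25, 249, 2144]);
translate([585, 0, 0]) cube([25, 249, 2144]);
translate([25, 0, 0]) cube([560, 249, 22]);
translate([25, 0, 406]) cube([560, 249, 22]);
translate([25, 0, 812]) cube([560, 249, 22]);
translate([25, 0, 1218]) cube([560, 249, 22]);
translate([25, 0, 1624]) cube([560, 249, 22]);
translate([25, 0, 2030]) cube([560, 249, 22]);


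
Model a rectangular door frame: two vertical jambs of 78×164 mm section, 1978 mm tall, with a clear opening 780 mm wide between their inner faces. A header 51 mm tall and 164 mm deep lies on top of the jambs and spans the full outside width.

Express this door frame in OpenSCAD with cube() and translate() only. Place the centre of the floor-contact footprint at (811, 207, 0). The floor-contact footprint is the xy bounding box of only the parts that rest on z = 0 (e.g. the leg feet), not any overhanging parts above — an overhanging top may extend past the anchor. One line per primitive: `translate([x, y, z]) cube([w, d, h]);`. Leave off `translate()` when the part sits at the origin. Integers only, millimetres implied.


translate([343, 125, 0]) cube([78, 164, 1978]);
translate([1201, 125, 0]) cube([78, 164, 1978]);
translate([343, 125, 1978]) cube([936, 164, 51]);


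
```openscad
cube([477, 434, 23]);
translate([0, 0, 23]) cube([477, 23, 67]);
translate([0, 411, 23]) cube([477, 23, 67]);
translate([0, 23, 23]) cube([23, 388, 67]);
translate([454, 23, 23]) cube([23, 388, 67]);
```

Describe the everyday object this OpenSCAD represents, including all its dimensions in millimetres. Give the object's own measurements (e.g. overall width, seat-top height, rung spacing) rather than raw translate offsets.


An open-topped rectangular box: outside dimensions 477×434×90 mm, with a uniform wall and base thickness of 23 mm. The base is a full 477×434 slab on the floor; four walls sit on top of the base. The front and back walls (the −y and +y sides) span the full width; the two side walls fit between them.


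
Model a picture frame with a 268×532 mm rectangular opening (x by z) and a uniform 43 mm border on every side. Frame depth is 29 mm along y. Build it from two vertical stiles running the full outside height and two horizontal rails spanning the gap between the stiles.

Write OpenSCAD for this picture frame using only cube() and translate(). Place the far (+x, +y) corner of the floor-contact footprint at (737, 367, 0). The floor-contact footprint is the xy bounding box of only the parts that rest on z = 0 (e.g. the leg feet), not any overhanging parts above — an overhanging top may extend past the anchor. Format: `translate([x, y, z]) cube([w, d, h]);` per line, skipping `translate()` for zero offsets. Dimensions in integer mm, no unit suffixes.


translate([383, 338, 0]) cube([43, 29, 618]);
translate([694, 338, 0]) cube([43, 29, 618]);
translate([426, 338, 0]) cube([268, 29, 43]);
translate([426, 338, 575]) cube([268, 29, 43]);


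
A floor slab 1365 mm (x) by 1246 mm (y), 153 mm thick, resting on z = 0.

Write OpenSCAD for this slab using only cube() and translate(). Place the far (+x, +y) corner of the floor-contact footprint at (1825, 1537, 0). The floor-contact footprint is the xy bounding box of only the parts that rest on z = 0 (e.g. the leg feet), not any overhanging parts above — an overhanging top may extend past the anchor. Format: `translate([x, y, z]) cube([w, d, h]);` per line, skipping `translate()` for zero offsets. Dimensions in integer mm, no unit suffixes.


translate([460, 291, 0]) cube([1365, 1246, 153]);
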